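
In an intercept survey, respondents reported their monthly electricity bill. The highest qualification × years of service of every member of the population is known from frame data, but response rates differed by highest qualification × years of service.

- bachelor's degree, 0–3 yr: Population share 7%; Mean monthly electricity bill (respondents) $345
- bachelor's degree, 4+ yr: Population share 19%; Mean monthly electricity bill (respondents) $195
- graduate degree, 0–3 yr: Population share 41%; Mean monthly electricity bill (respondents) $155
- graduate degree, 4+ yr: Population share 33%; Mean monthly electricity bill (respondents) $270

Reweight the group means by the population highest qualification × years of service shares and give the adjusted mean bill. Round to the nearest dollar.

$214

Weight each group's respondent value by its population share:
  bachelor's degree, 0–3 yr: 0.07 × 345 = 24.15
  bachelor's degree, 4+ yr: 0.19 × 195 = 37.05
  graduate degree, 0–3 yr: 0.41 × 155 = 63.55
  graduate degree, 4+ yr: 0.33 × 270 = 89.1
Post-stratified estimate = 213.85 → $214.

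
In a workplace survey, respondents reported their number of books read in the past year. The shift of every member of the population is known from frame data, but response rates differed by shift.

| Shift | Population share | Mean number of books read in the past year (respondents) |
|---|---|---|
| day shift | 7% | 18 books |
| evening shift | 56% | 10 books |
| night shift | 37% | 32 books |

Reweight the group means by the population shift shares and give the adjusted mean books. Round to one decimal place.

18.7

Reweight to the known shift distribution:
  day shift: 0.07 × 18 = 1.26
  evening shift: 0.56 × 10 = 5.6
  night shift: 0.37 × 32 = 11.84
Post-stratified estimate = 18.7 → 18.7.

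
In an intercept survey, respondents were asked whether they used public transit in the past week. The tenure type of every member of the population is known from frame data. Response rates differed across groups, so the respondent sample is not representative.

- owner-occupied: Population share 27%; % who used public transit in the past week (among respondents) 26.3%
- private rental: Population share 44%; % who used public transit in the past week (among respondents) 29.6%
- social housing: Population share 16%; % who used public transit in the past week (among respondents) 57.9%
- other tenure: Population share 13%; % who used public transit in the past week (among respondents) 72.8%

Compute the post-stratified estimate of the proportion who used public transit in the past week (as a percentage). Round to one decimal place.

Each cell contributes population-share × respondent value:
  owner-occupied: 0.27 × 26.3 = 7.101
  private rental: 0.44 × 29.6 = 13.024
  social housing: 0.16 × 57.9 = 9.264
  other tenure: 0.13 × 72.8 = 9.464
Post-stratified estimate = 38.853 → 38.9%.

38.9%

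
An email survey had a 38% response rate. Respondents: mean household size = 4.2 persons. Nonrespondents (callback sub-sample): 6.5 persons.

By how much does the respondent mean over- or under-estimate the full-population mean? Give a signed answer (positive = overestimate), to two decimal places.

Nonresponse fraction = 1 − 0.38 = 0.62.
Bias = (nonresponse fraction) × (respondent mean − nonrespondent mean)
     = 0.62 × (4.2 − 6.5) = 0.62 × -2.3 = -1.426.

-1.43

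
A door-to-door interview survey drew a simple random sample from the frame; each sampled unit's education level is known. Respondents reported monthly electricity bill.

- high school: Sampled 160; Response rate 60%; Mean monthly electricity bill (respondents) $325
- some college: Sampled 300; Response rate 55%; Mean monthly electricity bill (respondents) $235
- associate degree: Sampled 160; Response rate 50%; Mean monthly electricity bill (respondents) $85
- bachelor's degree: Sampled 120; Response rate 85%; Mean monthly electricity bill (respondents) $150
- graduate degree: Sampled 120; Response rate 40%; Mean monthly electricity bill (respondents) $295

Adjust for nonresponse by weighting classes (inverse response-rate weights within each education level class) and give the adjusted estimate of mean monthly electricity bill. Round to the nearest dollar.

$220

Each respondent's weight = sampled/responded in their class; summing within a class gives n_sampled, so:
  high school: 160 × 325 = 52,000
  some college: 300 × 235 = 70,500
  associate degree: 160 × 85 = 13,600
  bachelor's degree: 120 × 150 = 18,000
  graduate degree: 120 × 295 = 35,400
Adjusted estimate = 189,500 / 860 = 220.349 → $220.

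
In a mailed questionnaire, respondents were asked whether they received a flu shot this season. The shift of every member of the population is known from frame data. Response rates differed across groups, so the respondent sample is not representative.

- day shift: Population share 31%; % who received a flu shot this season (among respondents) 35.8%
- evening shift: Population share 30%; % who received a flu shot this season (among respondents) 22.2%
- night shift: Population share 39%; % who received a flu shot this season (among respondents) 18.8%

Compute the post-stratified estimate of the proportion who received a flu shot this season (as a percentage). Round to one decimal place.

25.1%

Weight each group's respondent value by its population share:
  day shift: 0.31 × 35.8 = 11.098
  evening shift: 0.3 × 22.2 = 6.66
  night shift: 0.39 × 18.8 = 7.332
Post-stratified estimate = 25.09 → 25.1%.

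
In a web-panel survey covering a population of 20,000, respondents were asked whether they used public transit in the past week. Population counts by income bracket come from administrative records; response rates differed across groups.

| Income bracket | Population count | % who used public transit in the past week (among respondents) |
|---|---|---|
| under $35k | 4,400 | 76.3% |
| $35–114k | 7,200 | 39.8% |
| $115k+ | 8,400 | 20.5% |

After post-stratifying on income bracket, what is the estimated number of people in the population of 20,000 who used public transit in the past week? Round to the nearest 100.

7,900

Apply each group's respondent rate to its population count:
  under $35k: 4,400 × 76.3% = 3357.2
  $35–114k: 7,200 × 39.8% = 2865.6
  $115k+: 8,400 × 20.5% = 1722
Estimated total = 7944.8 → 7,900.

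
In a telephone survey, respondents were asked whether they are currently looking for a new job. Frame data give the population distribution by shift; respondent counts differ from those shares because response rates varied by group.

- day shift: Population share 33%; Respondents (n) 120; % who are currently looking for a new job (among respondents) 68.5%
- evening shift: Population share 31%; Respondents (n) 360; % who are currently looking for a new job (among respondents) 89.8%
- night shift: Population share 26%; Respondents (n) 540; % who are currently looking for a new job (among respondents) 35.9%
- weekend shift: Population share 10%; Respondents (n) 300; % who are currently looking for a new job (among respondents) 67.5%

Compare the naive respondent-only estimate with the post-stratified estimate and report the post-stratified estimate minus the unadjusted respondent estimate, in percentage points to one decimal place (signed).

Naive respondent-only estimate (weights = respondent counts):
  (120/1320)×68.5 + (360/1320)×89.8 + (540/1320)×35.9 + (300/1320)×67.5 = 60.7455%
Post-stratified estimate weights by population shares:
  0.33×68.5 + 0.31×89.8 + 0.26×35.9 + 0.1×67.5 = 66.527%
Difference = 66.527 − 60.7455 = 5.7815 pp.

+5.8 percentage points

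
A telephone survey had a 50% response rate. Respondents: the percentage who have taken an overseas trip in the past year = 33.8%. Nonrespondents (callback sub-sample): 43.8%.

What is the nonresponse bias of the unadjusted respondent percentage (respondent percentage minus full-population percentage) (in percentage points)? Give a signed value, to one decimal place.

-5.0 percentage points

Nonresponse fraction = 1 − 0.5 = 0.5.
Bias = (nonresponse fraction) × (respondent percentage − nonrespondent percentage)
     = 0.5 × (33.8 − 43.8) = 0.5 × -10 = -5.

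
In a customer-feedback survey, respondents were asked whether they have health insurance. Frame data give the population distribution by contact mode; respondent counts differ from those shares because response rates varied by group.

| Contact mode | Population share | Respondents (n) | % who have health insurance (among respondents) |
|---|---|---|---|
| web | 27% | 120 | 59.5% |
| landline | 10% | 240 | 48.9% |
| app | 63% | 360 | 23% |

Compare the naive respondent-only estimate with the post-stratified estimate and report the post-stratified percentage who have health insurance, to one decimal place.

Without adjustment, the pooled respondent share is:
  (120/720)×59.5 + (240/720)×48.9 + (360/720)×23 = 37.7167%
Post-stratified estimate weights by population shares:
  0.27×59.5 + 0.1×48.9 + 0.63×23 = 35.445%

35.4%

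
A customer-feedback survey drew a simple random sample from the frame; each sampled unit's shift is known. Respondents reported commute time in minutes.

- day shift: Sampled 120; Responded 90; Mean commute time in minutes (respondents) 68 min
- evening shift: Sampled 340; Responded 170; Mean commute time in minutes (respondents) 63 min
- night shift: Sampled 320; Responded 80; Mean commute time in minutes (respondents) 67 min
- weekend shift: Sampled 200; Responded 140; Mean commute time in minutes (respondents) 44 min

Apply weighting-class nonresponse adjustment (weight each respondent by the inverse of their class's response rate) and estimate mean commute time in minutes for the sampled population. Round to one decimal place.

61.0

Class response rates: day shift 90/120 = 75%, evening shift 170/340 = 50%, night shift 80/320 = 25%, weekend shift 140/200 = 70%.
Each respondent's weight = sampled/responded in their class; summing within a class gives n_sampled, so:
  day shift: 120 × 68 = 8160
  evening shift: 340 × 63 = 21,420
  night shift: 320 × 67 = 21,440
  weekend shift: 200 × 44 = 8800
Adjusted estimate = 59,820 / 980 = 61.0408 → 61.0.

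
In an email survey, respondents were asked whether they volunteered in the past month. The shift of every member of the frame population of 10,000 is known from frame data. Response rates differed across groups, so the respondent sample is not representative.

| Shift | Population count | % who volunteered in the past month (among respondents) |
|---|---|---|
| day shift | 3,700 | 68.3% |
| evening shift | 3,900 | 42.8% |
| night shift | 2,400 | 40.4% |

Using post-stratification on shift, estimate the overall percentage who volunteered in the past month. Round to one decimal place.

Reweight to the known shift distribution:
  day shift: (3,700/10,000) × 68.3 = 25.271
  evening shift: (3,900/10,000) × 42.8 = 16.692
  night shift: (2,400/10,000) × 40.4 = 9.696
Post-stratified estimate = 51.659 → 51.7%.

51.7%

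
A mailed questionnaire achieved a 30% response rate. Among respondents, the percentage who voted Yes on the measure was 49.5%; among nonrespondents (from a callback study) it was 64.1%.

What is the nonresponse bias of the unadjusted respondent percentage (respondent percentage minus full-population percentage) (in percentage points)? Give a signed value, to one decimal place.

Nonresponse fraction = 1 − 0.3 = 0.7.
Bias = (nonresponse fraction) × (respondent percentage − nonrespondent percentage)
     = 0.7 × (49.5 − 64.1) = 0.7 × -14.6 = -10.22.

-10.2 percentage points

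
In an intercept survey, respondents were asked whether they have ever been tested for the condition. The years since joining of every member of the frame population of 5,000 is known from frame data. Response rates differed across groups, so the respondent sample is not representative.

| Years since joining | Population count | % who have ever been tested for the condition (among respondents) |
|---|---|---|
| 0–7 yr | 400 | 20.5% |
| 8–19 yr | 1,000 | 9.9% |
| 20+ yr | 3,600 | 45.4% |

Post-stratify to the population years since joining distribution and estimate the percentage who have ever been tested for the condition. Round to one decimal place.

36.3%

Weight each group's respondent value by its population share:
  0–7 yr: (400/5,000) × 20.5 = 1.64
  8–19 yr: (1,000/5,000) × 9.9 = 1.98
  20+ yr: (3,600/5,000) × 45.4 = 32.688
Post-stratified estimate = 36.308 → 36.3%.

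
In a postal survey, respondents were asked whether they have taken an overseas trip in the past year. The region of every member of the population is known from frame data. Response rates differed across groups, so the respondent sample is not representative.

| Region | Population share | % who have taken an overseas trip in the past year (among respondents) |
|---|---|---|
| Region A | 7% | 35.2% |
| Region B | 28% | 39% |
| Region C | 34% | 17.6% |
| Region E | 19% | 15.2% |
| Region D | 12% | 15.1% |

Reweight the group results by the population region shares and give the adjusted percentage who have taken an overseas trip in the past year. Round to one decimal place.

Weight each group's respondent value by its population share:
  Region A: 0.07 × 35.2 = 2.464
  Region B: 0.28 × 39 = 10.92
  Region C: 0.34 × 17.6 = 5.984
  Region E: 0.19 × 15.2 = 2.888
  Region D: 0.12 × 15.1 = 1.812
Post-stratified estimate = 24.068 → 24.1%.

24.1%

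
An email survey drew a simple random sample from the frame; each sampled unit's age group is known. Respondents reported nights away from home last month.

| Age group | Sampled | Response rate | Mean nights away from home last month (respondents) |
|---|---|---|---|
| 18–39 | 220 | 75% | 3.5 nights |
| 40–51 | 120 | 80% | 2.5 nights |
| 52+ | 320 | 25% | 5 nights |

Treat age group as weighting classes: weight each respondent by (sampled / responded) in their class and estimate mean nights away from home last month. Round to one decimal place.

Inverse-response-rate weighting restores each class to its sampled count, so class totals weight by n_sampled:
  18–39: 220 × 3.5 = 770
  40–51: 120 × 2.5 = 300
  52+: 320 × 5 = 1600
Adjusted estimate = 2670 / 660 = 4.04545 → 4.0.

4.0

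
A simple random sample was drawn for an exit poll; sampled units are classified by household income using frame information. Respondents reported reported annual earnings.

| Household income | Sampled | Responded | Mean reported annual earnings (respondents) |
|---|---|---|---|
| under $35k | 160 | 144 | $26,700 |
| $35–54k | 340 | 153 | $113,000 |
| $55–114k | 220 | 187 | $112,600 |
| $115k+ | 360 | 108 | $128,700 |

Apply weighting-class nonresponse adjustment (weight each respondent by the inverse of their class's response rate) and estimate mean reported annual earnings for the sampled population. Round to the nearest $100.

$105,400

Response rates by class: under $35k 144/160 = 90%, $35–54k 153/340 = 45%, $55–114k 187/220 = 85%, $115k+ 108/360 = 30%.
Inverse-response-rate weighting restores each class to its sampled count, so class totals weight by n_sampled:
  under $35k: 160 × 26,700 = 4,272,000
  $35–54k: 340 × 113,000 = 38,420,000
  $55–114k: 220 × 112,600 = 24,772,000
  $115k+: 360 × 128,700 = 46,332,000
Adjusted estimate = 113,796,000 / 1,080 = 105367 → $105,400.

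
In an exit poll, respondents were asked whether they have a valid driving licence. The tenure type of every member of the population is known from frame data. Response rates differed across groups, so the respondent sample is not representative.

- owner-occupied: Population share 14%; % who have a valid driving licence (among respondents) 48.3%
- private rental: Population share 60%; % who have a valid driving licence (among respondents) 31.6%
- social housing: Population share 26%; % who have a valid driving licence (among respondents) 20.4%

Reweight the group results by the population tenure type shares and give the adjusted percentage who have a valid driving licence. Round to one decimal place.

31.0%

Each cell contributes population-share × respondent value:
  owner-occupied: 0.14 × 48.3 = 6.762
  private rental: 0.6 × 31.6 = 18.96
  social housing: 0.26 × 20.4 = 5.304
Post-stratified estimate = 31.026 → 31.0%.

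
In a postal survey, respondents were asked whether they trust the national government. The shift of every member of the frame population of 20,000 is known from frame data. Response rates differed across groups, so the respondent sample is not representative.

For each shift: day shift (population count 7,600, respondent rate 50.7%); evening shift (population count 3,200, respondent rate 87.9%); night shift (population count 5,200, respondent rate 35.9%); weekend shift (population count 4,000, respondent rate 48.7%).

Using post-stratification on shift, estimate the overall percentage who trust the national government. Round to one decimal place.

52.4%

Post-stratification weights by population share, not respondent share:
  day shift: (7,600/20,000) × 50.7 = 19.266
  evening shift: (3,200/20,000) × 87.9 = 14.064
  night shift: (5,200/20,000) × 35.9 = 9.334
  weekend shift: (4,000/20,000) × 48.7 = 9.74
Post-stratified estimate = 52.404 → 52.4%.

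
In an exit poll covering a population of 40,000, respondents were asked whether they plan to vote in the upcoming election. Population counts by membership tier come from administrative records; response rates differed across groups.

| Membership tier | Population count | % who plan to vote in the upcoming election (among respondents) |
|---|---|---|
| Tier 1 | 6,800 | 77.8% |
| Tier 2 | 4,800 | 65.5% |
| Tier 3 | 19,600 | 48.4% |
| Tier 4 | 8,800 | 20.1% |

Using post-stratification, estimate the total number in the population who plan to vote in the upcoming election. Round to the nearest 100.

Apply each group's respondent rate to its population count:
  Tier 1: 6,800 × 77.8% = 5290.4
  Tier 2: 4,800 × 65.5% = 3144
  Tier 3: 19,600 × 48.4% = 9486.4
  Tier 4: 8,800 × 20.1% = 1768.8
Estimated total = 19689.6 → 19,700.

19,700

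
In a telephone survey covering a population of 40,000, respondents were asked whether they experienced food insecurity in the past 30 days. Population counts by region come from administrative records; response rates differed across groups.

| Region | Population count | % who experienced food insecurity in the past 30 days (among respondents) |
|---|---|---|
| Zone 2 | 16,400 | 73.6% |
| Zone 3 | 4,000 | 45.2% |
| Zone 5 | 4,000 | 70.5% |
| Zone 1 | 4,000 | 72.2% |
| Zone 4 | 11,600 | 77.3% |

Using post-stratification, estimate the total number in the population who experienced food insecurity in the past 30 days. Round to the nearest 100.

28,600

Estimated count per cell = population count × respondent percentage:
  Zone 2: 16,400 × 73.6% = 12070.4
  Zone 3: 4,000 × 45.2% = 1808
  Zone 5: 4,000 × 70.5% = 2820
  Zone 1: 4,000 × 72.2% = 2888
  Zone 4: 11,600 × 77.3% = 8966.8
Estimated total = 28553.2 → 28,600.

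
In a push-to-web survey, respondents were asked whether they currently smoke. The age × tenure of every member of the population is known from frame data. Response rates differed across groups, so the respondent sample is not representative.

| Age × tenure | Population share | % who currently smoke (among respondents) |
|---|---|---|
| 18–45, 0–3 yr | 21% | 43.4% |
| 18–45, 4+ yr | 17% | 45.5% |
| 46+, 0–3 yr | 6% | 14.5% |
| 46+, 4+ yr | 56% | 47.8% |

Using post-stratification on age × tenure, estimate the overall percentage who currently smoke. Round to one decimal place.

Weight each group's respondent value by its population share:
  18–45, 0–3 yr: 0.21 × 43.4 = 9.114
  18–45, 4+ yr: 0.17 × 45.5 = 7.735
  46+, 0–3 yr: 0.06 × 14.5 = 0.87
  46+, 4+ yr: 0.56 × 47.8 = 26.768
Post-stratified estimate = 44.487 → 44.5%.

44.5%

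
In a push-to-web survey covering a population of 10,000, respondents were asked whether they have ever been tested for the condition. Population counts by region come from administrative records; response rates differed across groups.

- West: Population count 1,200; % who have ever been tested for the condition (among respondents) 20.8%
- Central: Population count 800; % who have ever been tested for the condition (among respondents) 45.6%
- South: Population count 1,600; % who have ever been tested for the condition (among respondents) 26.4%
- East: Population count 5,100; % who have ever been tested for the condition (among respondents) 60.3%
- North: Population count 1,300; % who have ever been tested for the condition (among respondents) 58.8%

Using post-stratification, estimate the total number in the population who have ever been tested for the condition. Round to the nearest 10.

4,880

Apply each group's respondent rate to its population count:
  West: 1,200 × 20.8% = 249.6
  Central: 800 × 45.6% = 364.8
  South: 1,600 × 26.4% = 422.4
  East: 5,100 × 60.3% = 3075.3
  North: 1,300 × 58.8% = 764.4
Estimated total = 4876.5 → 4,880.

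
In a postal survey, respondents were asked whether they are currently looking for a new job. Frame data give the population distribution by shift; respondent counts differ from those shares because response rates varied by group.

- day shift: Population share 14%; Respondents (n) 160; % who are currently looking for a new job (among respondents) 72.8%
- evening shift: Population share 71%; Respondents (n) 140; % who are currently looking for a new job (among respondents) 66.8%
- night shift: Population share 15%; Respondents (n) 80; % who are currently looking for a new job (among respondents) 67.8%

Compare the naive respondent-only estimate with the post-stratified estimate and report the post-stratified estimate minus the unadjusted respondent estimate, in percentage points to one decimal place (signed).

-1.7 percentage points

Unadjusted (pooled respondent) estimate weights by respondent counts:
  (160/380)×72.8 + (140/380)×66.8 + (80/380)×67.8 = 69.5368%
Post-stratifying to population shares instead:
  0.14×72.8 + 0.71×66.8 + 0.15×67.8 = 67.79%
Difference = 67.79 − 69.5368 = -1.7468 pp.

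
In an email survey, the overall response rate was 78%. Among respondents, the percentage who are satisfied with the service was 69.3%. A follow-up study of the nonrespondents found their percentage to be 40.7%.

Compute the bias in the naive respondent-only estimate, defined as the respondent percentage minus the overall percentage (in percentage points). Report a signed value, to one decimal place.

+6.3 percentage points

Nonresponse fraction = 1 − 0.78 = 0.22.
Bias = (nonresponse fraction) × (respondent percentage − nonrespondent percentage)
     = 0.22 × (69.3 − 40.7) = 0.22 × 28.6 = 6.292.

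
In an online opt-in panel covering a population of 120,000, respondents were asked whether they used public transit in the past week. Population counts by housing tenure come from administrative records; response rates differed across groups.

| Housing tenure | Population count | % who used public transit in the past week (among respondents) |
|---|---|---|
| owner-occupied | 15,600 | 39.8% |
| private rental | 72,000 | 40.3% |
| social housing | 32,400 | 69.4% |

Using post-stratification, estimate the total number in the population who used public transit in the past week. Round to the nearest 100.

Apply each group's respondent rate to its population count:
  owner-occupied: 15,600 × 39.8% = 6208.8
  private rental: 72,000 × 40.3% = 29,016
  social housing: 32,400 × 69.4% = 22485.6
Estimated total = 57710.4 → 57,700.

57,700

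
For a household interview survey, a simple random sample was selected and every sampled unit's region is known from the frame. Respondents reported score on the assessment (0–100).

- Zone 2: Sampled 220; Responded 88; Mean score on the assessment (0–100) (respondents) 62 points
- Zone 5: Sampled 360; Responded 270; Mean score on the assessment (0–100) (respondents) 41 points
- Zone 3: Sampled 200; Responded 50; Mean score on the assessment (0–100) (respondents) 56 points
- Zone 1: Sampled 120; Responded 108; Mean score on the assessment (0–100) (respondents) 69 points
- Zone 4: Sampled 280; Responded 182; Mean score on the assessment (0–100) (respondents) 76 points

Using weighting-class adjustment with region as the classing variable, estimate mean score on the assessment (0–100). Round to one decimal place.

Class response rates: Zone 2 88/220 = 40%, Zone 5 270/360 = 75%, Zone 3 50/200 = 25%, Zone 1 108/120 = 90%, Zone 4 182/280 = 65%.
With weight = n_sampled/n_responded per class, the weighted class total is n_sampled:
  Zone 2: 220 × 62 = 13,640
  Zone 5: 360 × 41 = 14,760
  Zone 3: 200 × 56 = 11,200
  Zone 1: 120 × 69 = 8280
  Zone 4: 280 × 76 = 21,280
Adjusted estimate = 69,160 / 1,180 = 58.6102 → 58.6.

58.6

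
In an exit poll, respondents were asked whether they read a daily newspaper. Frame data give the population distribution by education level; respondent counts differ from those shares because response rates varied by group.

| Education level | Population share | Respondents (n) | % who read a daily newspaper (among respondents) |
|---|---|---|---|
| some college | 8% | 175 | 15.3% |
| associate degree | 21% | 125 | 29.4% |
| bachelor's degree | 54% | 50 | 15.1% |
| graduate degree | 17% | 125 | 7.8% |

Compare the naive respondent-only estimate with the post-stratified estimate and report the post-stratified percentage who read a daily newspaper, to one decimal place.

Naive respondent-only estimate (weights = respondent counts):
  (175/475)×15.3 + (125/475)×29.4 + (50/475)×15.1 + (125/475)×7.8 = 17.0158%
Post-stratified estimate weights by population shares:
  0.08×15.3 + 0.21×29.4 + 0.54×15.1 + 0.17×7.8 = 16.878%

16.9%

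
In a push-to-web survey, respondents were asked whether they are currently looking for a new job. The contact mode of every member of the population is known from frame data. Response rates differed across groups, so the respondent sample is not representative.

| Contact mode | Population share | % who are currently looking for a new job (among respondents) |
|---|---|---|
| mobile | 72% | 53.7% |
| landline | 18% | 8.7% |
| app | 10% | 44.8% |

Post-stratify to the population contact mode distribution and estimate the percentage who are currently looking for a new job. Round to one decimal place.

Post-stratification weights by population share, not respondent share:
  mobile: 0.72 × 53.7 = 38.664
  landline: 0.18 × 8.7 = 1.566
  app: 0.1 × 44.8 = 4.48
Post-stratified estimate = 44.71 → 44.7%.

44.7%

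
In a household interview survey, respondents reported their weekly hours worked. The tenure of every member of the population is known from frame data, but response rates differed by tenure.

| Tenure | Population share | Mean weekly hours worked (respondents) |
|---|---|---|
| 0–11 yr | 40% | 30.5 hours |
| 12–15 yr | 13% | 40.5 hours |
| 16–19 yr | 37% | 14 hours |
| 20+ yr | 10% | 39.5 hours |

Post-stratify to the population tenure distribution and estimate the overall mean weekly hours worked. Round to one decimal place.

Reweight to the known tenure distribution:
  0–11 yr: 0.4 × 30.5 = 12.2
  12–15 yr: 0.13 × 40.5 = 5.265
  16–19 yr: 0.37 × 14 = 5.18
  20+ yr: 0.1 × 39.5 = 3.95
Post-stratified estimate = 26.595 → 26.6.

26.6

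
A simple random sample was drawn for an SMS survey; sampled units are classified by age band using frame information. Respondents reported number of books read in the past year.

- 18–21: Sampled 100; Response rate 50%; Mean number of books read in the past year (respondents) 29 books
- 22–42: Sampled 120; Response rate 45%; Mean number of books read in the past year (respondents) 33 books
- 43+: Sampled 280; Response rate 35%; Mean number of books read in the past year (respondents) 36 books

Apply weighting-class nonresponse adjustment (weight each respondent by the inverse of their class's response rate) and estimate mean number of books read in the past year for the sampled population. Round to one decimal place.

33.9

Inverse-response-rate weighting restores each class to its sampled count, so class totals weight by n_sampled:
  18–21: 100 × 29 = 2900
  22–42: 120 × 33 = 3960
  43+: 280 × 36 = 10,080
Adjusted estimate = 16,940 / 500 = 33.88 → 33.9.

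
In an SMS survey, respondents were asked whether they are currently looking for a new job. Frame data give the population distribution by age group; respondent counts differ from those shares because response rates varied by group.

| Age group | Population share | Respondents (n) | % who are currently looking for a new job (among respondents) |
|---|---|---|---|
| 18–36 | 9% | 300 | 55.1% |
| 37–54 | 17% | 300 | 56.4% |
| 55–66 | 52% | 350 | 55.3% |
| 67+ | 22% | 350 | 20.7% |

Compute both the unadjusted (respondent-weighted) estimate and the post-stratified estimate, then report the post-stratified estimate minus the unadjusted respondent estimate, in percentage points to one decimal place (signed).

Naive respondent-only estimate (weights = respondent counts):
  (300/1300)×55.1 + (300/1300)×56.4 + (350/1300)×55.3 + (350/1300)×20.7 = 46.1923%
Post-stratified estimate weights by population shares:
  0.09×55.1 + 0.17×56.4 + 0.52×55.3 + 0.22×20.7 = 47.857%
Difference = 47.857 − 46.1923 = 1.6647 pp.

+1.7 percentage points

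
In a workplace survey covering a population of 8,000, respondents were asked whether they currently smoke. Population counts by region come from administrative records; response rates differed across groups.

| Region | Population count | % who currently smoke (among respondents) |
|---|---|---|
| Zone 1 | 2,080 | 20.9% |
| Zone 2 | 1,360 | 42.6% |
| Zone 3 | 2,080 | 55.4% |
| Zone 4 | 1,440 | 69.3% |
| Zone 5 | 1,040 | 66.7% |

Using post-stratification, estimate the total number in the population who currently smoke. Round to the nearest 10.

Estimated count per cell = population count × respondent percentage:
  Zone 1: 2,080 × 20.9% = 434.72
  Zone 2: 1,360 × 42.6% = 579.36
  Zone 3: 2,080 × 55.4% = 1152.32
  Zone 4: 1,440 × 69.3% = 997.92
  Zone 5: 1,040 × 66.7% = 693.68
Estimated total = 3858 → 3,860.

3,860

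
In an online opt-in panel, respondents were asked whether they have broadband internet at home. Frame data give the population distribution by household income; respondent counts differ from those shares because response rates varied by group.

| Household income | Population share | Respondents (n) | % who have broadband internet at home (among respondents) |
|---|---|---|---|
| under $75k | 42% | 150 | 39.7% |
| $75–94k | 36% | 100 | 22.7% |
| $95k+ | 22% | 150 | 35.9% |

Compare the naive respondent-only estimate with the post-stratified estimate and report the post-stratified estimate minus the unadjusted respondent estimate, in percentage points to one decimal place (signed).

Unadjusted (pooled respondent) estimate weights by respondent counts:
  (150/400)×39.7 + (100/400)×22.7 + (150/400)×35.9 = 34.025%
Post-stratifying to population shares instead:
  0.42×39.7 + 0.36×22.7 + 0.22×35.9 = 32.744%
Difference = 32.744 − 34.025 = -1.281 pp.

-1.3 percentage points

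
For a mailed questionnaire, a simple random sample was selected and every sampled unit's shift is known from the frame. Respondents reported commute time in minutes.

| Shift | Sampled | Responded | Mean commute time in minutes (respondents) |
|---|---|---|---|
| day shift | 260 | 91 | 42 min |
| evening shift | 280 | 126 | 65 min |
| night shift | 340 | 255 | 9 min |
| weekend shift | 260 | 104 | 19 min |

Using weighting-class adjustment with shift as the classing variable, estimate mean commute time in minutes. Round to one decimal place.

32.6

Class response rates: day shift 91/260 = 35%, evening shift 126/280 = 45%, night shift 255/340 = 75%, weekend shift 104/260 = 40%.
Weighting each respondent by the inverse class response rate inflates each class back to its sampled size, so the class weight is n_sampled:
  day shift: 260 × 42 = 10,920
  evening shift: 280 × 65 = 18,200
  night shift: 340 × 9 = 3060
  weekend shift: 260 × 19 = 4940
Adjusted estimate = 37,120 / 1,140 = 32.5614 → 32.6.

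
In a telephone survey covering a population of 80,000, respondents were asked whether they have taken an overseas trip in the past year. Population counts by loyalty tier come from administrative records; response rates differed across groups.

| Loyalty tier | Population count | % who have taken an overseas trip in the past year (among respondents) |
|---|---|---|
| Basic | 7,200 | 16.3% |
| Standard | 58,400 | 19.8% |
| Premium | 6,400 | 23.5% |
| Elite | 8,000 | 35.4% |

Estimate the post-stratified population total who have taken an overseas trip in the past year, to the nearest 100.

17,100

Each cell contributes its population count × the respondent rate:
  Basic: 7,200 × 16.3% = 1173.6
  Standard: 58,400 × 19.8% = 11563.2
  Premium: 6,400 × 23.5% = 1504
  Elite: 8,000 × 35.4% = 2832
Estimated total = 17072.8 → 17,100.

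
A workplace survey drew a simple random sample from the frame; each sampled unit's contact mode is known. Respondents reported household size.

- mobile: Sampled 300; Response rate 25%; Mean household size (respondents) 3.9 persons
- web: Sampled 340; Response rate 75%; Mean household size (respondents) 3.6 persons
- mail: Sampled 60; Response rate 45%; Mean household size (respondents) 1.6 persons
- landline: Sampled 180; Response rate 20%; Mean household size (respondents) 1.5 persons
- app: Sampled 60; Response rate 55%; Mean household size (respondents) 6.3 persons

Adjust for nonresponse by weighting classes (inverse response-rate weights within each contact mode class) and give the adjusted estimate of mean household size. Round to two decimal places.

Each respondent's weight = sampled/responded in their class; summing within a class gives n_sampled, so:
  mobile: 300 × 3.9 = 1170
  web: 340 × 3.6 = 1224
  mail: 60 × 1.6 = 96
  landline: 180 × 1.5 = 270
  app: 60 × 6.3 = 378
Adjusted estimate = 3138 / 940 = 3.3383 → 3.34.

3.34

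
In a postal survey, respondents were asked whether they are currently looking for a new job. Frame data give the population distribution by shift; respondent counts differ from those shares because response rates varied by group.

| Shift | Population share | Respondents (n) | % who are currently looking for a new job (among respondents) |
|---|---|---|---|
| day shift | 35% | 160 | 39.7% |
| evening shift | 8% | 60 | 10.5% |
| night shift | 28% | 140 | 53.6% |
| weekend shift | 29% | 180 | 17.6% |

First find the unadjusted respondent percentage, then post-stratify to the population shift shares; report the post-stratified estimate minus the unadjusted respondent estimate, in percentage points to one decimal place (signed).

Without adjustment, the pooled respondent share is:
  (160/540)×39.7 + (60/540)×10.5 + (140/540)×53.6 + (180/540)×17.6 = 32.6926%
Post-stratifying to population shares instead:
  0.35×39.7 + 0.08×10.5 + 0.28×53.6 + 0.29×17.6 = 34.847%
Difference = 34.847 − 32.6926 = 2.1544 pp.

+2.2 percentage points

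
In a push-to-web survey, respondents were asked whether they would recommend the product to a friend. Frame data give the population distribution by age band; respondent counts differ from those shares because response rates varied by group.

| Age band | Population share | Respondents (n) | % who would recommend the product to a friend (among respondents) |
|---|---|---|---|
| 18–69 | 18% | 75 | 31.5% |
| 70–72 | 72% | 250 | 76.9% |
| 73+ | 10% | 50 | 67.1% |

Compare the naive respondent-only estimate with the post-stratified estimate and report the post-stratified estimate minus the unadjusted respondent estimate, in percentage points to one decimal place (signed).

+1.2 percentage points

Naive respondent-only estimate (weights = respondent counts):
  (75/375)×31.5 + (250/375)×76.9 + (50/375)×67.1 = 66.5133%
Post-stratified estimate weights by population shares:
  0.18×31.5 + 0.72×76.9 + 0.1×67.1 = 67.748%
Difference = 67.748 − 66.5133 = 1.2347 pp.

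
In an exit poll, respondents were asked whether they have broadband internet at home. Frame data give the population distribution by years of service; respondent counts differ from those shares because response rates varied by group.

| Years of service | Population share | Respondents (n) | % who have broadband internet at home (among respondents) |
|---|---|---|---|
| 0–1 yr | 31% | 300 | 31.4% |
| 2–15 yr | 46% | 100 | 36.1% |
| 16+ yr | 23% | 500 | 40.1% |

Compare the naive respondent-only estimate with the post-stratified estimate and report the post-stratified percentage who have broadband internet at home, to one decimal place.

Without adjustment, the pooled respondent share is:
  (300/900)×31.4 + (100/900)×36.1 + (500/900)×40.1 = 36.7556%
Reweighting by population years of service shares:
  0.31×31.4 + 0.46×36.1 + 0.23×40.1 = 35.563%

35.6%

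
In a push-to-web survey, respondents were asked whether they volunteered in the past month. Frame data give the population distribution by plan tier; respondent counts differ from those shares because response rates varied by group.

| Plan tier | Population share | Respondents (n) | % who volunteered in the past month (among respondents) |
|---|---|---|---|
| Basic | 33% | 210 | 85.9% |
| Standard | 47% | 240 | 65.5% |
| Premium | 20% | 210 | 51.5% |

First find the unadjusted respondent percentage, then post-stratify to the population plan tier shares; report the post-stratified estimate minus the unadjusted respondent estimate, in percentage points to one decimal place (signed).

+1.9 percentage points

Without adjustment, the pooled respondent share is:
  (210/660)×85.9 + (240/660)×65.5 + (210/660)×51.5 = 67.5364%
Reweighting by population plan tier shares:
  0.33×85.9 + 0.47×65.5 + 0.2×51.5 = 69.432%
Difference = 69.432 − 67.5364 = 1.8956 pp.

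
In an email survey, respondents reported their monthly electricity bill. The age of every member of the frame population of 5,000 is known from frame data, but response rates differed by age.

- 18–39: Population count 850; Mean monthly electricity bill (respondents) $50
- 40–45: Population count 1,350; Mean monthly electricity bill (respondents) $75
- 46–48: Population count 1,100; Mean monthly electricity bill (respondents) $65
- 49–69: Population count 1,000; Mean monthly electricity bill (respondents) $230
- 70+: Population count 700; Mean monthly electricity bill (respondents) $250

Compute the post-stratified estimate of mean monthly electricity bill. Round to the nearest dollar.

$124

Weight each group's respondent value by its population share:
  18–39: (850/5,000) × 50 = 8.5
  40–45: (1,350/5,000) × 75 = 20.25
  46–48: (1,100/5,000) × 65 = 14.3
  49–69: (1,000/5,000) × 230 = 46
  70+: (700/5,000) × 250 = 35
Post-stratified estimate = 124.05 → $124.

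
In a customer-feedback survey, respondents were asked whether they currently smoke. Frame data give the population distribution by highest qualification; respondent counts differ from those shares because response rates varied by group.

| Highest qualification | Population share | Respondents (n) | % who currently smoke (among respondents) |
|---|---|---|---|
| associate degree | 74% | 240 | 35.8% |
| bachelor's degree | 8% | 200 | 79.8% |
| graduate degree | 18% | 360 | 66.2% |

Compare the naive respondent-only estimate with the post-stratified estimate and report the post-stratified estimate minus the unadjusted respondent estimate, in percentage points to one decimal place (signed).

Unadjusted (pooled respondent) estimate weights by respondent counts:
  (240/800)×35.8 + (200/800)×79.8 + (360/800)×66.2 = 60.48%
Post-stratifying to population shares instead:
  0.74×35.8 + 0.08×79.8 + 0.18×66.2 = 44.792%
Difference = 44.792 − 60.48 = -15.688 pp.

-15.7 percentage points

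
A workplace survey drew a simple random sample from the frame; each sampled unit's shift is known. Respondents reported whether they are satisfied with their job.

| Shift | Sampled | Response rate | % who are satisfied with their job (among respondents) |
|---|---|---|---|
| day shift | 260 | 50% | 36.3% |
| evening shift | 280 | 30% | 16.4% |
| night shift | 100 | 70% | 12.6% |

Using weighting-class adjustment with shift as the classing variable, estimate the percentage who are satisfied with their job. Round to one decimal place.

23.9%

With weight = n_sampled/n_responded per class, the weighted class total is n_sampled:
  day shift: 260 × 36.3 = 9438
  evening shift: 280 × 16.4 = 4592
  night shift: 100 × 12.6 = 1260
Adjusted estimate = 15,290 / 640 = 23.8906 → 23.9%.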